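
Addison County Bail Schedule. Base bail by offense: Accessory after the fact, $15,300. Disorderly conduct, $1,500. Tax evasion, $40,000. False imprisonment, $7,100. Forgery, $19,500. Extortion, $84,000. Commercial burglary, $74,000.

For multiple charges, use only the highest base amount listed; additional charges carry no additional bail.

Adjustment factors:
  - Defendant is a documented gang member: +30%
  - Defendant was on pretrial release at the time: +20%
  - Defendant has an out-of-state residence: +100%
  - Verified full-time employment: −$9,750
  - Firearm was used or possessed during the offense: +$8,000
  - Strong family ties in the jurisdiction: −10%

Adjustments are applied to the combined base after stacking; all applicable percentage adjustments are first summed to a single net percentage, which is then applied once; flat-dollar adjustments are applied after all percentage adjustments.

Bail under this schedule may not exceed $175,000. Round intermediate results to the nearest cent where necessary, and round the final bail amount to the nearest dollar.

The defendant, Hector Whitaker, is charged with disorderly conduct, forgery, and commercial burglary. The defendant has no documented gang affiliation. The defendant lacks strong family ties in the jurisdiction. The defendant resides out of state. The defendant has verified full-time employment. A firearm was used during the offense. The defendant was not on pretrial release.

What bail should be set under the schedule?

$146,250

Base amounts from the schedule: disorderly conduct $1,500; forgery $19,500; commercial burglary $74,000.
Stacking rule: use the highest base only. Highest is commercial burglary at $74,000. Combined base = $74,000.
Defendant has an out-of-state residence (+100%): $74,000 × 2 = $148,000.
Verified full-time employment (−$9,750 flat): $148,000 − $9,750 = $138,250.
Firearm was used or possessed during the offense (+$8,000 flat): $138,250 + $8,000 = $146,250.
$146,250 is within the $175,000 maximum.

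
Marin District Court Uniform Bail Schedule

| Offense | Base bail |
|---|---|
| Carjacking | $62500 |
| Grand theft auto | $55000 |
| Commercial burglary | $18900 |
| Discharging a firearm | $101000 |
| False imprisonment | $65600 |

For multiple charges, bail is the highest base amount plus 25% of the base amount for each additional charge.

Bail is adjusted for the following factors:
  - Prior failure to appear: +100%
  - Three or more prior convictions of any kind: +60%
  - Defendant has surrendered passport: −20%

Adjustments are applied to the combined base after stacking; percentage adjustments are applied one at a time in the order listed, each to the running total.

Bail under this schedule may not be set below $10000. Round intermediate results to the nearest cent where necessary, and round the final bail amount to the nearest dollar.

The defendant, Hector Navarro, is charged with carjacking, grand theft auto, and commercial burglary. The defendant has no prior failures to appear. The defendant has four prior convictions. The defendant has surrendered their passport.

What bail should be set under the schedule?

$103648

Base amounts from the schedule: carjacking $62500; grand theft auto $55000; commercial burglary $18900.
Stacking rule: highest base plus 25% of each additional charge. Highest is carjacking at $62500. Additional: $55000 × 25% = $13750; $18900 × 25% = $4725. Combined base = $62500 + $18475 = $80975.
Three or more prior convictions of any kind (+60%): $80975 × 1.6 = $129560.
Defendant has surrendered passport (−20%): $129560 × 0.8 = $103648.
$103648 is at or above the $10000 minimum.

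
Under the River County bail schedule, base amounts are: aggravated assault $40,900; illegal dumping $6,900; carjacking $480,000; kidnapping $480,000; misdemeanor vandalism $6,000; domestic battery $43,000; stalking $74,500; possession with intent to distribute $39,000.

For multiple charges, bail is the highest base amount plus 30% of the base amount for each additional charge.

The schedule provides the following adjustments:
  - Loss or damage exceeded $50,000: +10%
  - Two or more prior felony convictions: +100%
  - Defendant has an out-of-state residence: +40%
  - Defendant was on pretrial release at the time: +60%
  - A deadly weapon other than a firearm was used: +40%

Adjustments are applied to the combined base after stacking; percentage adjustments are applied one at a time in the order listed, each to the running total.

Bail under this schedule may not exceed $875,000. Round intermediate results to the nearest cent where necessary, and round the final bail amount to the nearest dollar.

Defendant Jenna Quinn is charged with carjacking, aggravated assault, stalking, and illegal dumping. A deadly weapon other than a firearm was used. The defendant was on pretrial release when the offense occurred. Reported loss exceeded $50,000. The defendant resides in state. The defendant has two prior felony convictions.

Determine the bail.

Base amounts from the schedule: carjacking $480,000; aggravated assault $40,900; stalking $74,500; illegal dumping $6,900.
Stacking rule: highest base plus 30% of each additional charge. Highest is carjacking at $480,000. Additional: $40,900 × 30% = $12,270; $74,500 × 30% = $22,350; $6,900 × 30% = $2,070. Combined base = $480,000 + $36,690 = $516,690.
Loss or damage exceeded $50,000 (+10%): $516,690 × 1.1 = $568,359.
Two or more prior felony convictions (+100%): $568,359 × 2 = $1,136,718.
Defendant was on pretrial release at the time (+60%): $1,136,718 × 1.6 = $1,818,748.80.
A deadly weapon other than a firearm was used (+40%): $1,818,748.80 × 1.4 = $2,546,248.32.
Result $2,546,248.32 exceeds the maximum of $875,000; bail is capped at $875,000.

$875,000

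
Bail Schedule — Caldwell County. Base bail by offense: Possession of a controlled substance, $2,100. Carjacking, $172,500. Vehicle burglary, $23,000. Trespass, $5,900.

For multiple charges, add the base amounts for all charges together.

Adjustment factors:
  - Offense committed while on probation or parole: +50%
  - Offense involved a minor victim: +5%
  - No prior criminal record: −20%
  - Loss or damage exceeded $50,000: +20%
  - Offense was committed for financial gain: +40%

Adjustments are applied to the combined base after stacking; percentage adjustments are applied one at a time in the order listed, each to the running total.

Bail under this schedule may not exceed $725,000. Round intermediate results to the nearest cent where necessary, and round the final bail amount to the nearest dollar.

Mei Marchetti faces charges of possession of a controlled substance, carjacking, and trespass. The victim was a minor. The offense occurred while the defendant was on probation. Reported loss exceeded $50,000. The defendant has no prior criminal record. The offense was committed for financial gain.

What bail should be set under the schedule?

Base amounts from the schedule: possession of a controlled substance $2,100; carjacking $172,500; trespass $5,900.
Stacking rule: sum of all bases. $2,100 + $172,500 + $5,900 = $180,500.
Offense committed while on probation or parole (+50%): $180,500 × 1.5 = $270,750.
Offense involved a minor victim (+5%): $270,750 × 1.05 = $284,287.50.
No prior criminal record (−20%): $284,287.50 × 0.8 = $227,430.
Loss or damage exceeded $50,000 (+20%): $227,430 × 1.2 = $272,916.
Offense was committed for financial gain (+40%): $272,916 × 1.4 = $382,082.40.
$382,082.40 is within the $725,000 maximum.
Rounded to the nearest dollar: $382,082.

$382,082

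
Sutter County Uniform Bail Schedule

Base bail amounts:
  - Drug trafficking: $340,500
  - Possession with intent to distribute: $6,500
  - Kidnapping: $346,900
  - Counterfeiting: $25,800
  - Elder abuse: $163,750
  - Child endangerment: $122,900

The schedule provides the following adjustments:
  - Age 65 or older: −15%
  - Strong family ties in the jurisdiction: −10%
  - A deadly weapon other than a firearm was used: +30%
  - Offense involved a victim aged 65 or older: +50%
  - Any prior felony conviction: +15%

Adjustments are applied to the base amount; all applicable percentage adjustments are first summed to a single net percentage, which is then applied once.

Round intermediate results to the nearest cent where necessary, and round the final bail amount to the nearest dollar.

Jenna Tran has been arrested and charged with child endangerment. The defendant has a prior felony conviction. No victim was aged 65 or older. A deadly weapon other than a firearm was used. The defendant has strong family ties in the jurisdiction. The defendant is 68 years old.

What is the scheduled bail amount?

$147,480

Base amounts from the schedule: child endangerment $122,900.
Single charge. Combined base = $122,900.
Net percentage adjustment: −15% −10% +30% +15% = +20%. $122,900 × 1.2 = $147,480.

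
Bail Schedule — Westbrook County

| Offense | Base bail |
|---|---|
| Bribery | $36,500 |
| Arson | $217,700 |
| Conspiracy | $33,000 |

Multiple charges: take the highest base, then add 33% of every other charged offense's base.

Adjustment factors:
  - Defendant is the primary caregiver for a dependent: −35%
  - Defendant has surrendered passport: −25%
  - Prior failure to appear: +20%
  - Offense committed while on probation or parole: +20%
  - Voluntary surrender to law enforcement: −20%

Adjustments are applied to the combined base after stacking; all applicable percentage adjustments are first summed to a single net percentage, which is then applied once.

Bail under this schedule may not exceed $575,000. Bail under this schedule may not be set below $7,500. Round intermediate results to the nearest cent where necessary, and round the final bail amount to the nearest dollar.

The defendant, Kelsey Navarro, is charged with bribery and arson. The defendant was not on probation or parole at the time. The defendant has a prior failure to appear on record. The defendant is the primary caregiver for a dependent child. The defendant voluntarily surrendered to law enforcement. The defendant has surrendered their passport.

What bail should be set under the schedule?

$91,898

Base amounts from the schedule: bribery $36,500; arson $217,700.
Stacking rule: highest base plus 33% of each additional charge. Highest is arson at $217,700. Additional: $36,500 × 33% = $12,045. Combined base = $217,700 + $12,045 = $229,745.
Net percentage adjustment: −35% −25% +20% −20% = −60%. $229,745 × 0.4 = $91,898.
$91,898 is within the $575,000 maximum.
$91,898 is at or above the $7,500 minimum.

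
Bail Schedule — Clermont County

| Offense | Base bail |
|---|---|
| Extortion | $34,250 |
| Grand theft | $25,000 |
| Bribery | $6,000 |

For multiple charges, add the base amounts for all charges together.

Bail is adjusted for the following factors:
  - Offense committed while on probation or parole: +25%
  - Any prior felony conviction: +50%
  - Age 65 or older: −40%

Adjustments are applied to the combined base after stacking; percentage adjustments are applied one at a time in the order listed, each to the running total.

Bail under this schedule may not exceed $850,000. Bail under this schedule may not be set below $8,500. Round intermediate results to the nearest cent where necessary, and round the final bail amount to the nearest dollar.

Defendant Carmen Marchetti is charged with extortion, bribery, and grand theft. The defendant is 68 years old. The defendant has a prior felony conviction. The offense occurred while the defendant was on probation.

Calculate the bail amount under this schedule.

Base amounts from the schedule: extortion $34,250; bribery $6,000; grand theft $25,000.
Stacking rule: sum of all bases. $34,250 + $6,000 + $25,000 = $65,250.
Offense committed while on probation or parole (+25%): $65,250 × 1.25 = $81,562.50.
Any prior felony conviction (+50%): $81,562.50 × 1.5 = $122,343.75.
Age 65 or older (−40%): $122,343.75 × 0.6 = $73,406.25.
$73,406.25 is within the $850,000 maximum.
$73,406.25 is at or above the $8,500 minimum.
Rounded to the nearest dollar: $73,406.

$73,406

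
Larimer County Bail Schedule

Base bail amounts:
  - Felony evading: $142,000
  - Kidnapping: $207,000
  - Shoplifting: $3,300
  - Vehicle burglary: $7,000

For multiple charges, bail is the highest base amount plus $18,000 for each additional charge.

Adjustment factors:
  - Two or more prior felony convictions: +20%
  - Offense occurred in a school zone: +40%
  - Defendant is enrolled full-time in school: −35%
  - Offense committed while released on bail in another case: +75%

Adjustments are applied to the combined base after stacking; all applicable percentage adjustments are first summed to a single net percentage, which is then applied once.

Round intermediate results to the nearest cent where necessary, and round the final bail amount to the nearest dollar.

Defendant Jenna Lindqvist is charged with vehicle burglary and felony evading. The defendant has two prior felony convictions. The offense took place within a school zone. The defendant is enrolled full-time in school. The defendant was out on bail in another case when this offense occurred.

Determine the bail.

$320,000

Base amounts from the schedule: vehicle burglary $7,000; felony evading $142,000.
Stacking rule: highest base plus $18,000 per additional charge. Highest is felony evading at $142,000; 1 additional charge → +$18,000. Combined base = $160,000.
Net percentage adjustment: +20% +40% −35% +75% = +100%. $160,000 × 2 = $320,000.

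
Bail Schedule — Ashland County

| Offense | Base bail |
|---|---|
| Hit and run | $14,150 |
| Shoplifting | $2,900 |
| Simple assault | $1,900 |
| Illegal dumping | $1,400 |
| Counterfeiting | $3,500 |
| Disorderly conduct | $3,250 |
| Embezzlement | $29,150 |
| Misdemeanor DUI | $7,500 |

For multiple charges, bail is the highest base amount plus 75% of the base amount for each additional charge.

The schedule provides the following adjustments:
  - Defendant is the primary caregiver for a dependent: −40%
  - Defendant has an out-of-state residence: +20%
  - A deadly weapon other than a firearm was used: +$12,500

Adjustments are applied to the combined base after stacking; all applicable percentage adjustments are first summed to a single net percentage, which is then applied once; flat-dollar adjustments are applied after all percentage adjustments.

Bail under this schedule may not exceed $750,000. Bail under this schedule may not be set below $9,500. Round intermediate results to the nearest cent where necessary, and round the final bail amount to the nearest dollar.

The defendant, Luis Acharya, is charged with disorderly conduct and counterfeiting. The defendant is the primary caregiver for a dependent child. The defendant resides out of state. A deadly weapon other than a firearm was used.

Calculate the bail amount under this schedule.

Base amounts from the schedule: disorderly conduct $3,250; counterfeiting $3,500.
Stacking rule: highest base plus 75% of each additional charge. Highest is counterfeiting at $3,500. Additional: $3,250 × 75% = $2,437.50. Combined base = $3,500 + $2,437.50 = $5,937.50.
Net percentage adjustment: −40% +20% = −20%. $5,937.50 × 0.8 = $4,750.
A deadly weapon other than a firearm was used (+$12,500 flat): $4,750 + $12,500 = $17,250.
$17,250 is within the $750,000 maximum.
$17,250 is at or above the $9,500 minimum.

$17,250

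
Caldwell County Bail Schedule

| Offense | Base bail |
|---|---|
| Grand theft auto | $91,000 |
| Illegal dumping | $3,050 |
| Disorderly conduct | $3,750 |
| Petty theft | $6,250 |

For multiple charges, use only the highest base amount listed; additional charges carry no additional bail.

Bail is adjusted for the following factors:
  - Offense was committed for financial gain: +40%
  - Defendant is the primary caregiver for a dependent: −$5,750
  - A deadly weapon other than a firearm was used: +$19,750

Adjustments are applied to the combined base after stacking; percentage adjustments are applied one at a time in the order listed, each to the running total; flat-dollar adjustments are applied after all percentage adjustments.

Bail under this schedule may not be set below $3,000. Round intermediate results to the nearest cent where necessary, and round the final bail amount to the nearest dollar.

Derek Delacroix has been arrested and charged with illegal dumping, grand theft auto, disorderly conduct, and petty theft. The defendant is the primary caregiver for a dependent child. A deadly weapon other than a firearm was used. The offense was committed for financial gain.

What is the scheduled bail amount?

$141,400

Base amounts from the schedule: illegal dumping $3,050; grand theft auto $91,000; disorderly conduct $3,750; petty theft $6,250.
Stacking rule: use the highest base only. Highest is grand theft auto at $91,000. Combined base = $91,000.
Offense was committed for financial gain (+40%): $91,000 × 1.4 = $127,400.
Defendant is the primary caregiver for a dependent (−$5,750 flat): $127,400 − $5,750 = $121,650.
A deadly weapon other than a firearm was used (+$19,750 flat): $121,650 + $19,750 = $141,400.
$141,400 is at or above the $3,000 minimum.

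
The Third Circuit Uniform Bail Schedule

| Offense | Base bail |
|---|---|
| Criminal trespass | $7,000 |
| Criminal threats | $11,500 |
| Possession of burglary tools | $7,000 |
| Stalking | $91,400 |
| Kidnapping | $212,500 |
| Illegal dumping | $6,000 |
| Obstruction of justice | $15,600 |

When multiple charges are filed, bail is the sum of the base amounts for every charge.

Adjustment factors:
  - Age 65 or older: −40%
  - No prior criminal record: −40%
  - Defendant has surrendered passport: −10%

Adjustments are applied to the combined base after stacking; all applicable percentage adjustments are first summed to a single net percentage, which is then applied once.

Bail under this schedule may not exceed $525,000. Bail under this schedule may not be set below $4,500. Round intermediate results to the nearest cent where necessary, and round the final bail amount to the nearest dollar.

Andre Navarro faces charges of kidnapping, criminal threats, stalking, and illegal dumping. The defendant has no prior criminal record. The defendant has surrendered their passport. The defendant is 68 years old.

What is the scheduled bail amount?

Base amounts from the schedule: kidnapping $212,500; criminal threats $11,500; stalking $91,400; illegal dumping $6,000.
Stacking rule: sum of all bases. $212,500 + $11,500 + $91,400 + $6,000 = $321,400.
Net percentage adjustment: −40% −40% −10% = −90%. $321,400 × 0.1 = $32,140.
$32,140 is within the $525,000 maximum.
$32,140 is at or above the $4,500 minimum.

$32,140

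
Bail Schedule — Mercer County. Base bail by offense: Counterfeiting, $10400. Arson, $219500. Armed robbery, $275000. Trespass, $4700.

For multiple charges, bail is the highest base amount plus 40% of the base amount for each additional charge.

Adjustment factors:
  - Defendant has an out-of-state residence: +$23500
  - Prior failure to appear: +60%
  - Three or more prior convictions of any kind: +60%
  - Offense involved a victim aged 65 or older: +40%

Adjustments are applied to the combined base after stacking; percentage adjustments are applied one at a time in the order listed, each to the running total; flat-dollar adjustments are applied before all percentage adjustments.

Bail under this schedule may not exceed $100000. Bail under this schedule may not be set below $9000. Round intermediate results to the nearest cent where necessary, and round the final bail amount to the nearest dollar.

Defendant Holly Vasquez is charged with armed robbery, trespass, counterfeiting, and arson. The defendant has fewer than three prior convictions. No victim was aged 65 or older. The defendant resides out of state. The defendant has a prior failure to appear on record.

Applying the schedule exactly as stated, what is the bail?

$100000

Base amounts from the schedule: armed robbery $275000; trespass $4700; counterfeiting $10400; arson $219500.
Stacking rule: highest base plus 40% of each additional charge. Highest is armed robbery at $275000. Additional: $4700 × 40% = $1880; $10400 × 40% = $4160; $219500 × 40% = $87800. Combined base = $275000 + $93840 = $368840.
Defendant has an out-of-state residence (+$23500 flat): $368840 + $23500 = $392340.
Prior failure to appear (+60%): $392340 × 1.6 = $627744.
Result $627744 exceeds the maximum of $100000; bail is capped at $100000.
$100000 is at or above the $9000 minimum.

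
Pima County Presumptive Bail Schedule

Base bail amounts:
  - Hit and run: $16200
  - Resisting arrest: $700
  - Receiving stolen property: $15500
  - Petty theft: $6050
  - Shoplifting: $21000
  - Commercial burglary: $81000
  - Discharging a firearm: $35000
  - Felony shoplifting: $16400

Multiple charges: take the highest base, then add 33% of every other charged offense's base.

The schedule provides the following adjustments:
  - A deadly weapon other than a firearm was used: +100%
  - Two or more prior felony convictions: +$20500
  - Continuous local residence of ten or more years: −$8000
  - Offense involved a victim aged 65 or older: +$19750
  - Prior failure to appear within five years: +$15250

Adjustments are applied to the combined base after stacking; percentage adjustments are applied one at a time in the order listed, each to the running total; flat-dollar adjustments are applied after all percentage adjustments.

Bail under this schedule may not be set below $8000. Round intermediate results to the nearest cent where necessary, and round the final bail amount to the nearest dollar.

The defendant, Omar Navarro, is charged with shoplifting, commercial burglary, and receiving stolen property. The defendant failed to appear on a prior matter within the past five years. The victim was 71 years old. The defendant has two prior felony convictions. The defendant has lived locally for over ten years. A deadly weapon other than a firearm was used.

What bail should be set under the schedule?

Base amounts from the schedule: shoplifting $21000; commercial burglary $81000; receiving stolen property $15500.
Stacking rule: highest base plus 33% of each additional charge. Highest is commercial burglary at $81000. Additional: $21000 × 33% = $6930; $15500 × 33% = $5115. Combined base = $81000 + $12045 = $93045.
A deadly weapon other than a firearm was used (+100%): $93045 × 2 = $186090.
Two or more prior felony convictions (+$20500 flat): $186090 + $20500 = $206590.
Continuous local residence of ten or more years (−$8000 flat): $206590 − $8000 = $198590.
Offense involved a victim aged 65 or older (+$19750 flat): $198590 + $19750 = $218340.
Prior failure to appear within five years (+$15250 flat): $218340 + $15250 = $233590.
$233590 is at or above the $8000 minimum.

$233590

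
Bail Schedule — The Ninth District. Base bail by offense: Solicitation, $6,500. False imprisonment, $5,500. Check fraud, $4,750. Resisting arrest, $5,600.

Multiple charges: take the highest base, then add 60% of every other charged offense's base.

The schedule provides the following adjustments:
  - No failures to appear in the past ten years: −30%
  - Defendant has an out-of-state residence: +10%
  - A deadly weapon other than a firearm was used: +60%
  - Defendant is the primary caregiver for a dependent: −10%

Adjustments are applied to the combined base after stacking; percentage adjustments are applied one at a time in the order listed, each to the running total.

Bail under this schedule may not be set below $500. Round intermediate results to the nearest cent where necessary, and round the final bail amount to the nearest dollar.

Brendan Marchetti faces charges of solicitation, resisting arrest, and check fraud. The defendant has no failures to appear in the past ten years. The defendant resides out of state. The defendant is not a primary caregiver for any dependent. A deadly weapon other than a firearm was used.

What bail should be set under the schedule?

$15,659

Base amounts from the schedule: solicitation $6,500; resisting arrest $5,600; check fraud $4,750.
Stacking rule: highest base plus 60% of each additional charge. Highest is solicitation at $6,500. Additional: $5,600 × 60% = $3,360; $4,750 × 60% = $2,850. Combined base = $6,500 + $6,210 = $12,710.
No failures to appear in the past ten years (−30%): $12,710 × 0.7 = $8,897.
Defendant has an out-of-state residence (+10%): $8,897 × 1.1 = $9,786.70.
A deadly weapon other than a firearm was used (+60%): $9,786.70 × 1.6 = $15,658.72.
$15,658.72 is at or above the $500 minimum.
Rounded to the nearest dollar: $15,659.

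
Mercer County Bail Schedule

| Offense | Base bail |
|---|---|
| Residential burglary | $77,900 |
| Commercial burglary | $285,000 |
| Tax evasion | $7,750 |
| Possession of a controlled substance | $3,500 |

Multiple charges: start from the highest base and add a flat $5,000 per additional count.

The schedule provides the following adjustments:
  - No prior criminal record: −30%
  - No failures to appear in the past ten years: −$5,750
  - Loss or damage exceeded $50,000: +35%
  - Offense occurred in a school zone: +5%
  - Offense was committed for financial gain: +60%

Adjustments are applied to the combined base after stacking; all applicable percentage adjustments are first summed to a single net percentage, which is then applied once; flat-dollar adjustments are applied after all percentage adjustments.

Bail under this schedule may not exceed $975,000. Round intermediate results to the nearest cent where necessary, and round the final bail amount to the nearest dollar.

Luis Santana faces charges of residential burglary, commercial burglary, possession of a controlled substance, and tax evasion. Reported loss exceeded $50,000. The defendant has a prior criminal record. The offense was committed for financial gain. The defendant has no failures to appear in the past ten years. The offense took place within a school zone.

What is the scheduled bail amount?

Base amounts from the schedule: residential burglary $77,900; commercial burglary $285,000; possession of a controlled substance $3,500; tax evasion $7,750.
Stacking rule: highest base plus $5,000 per additional charge. Highest is commercial burglary at $285,000; 3 additional charges → +$15,000. Combined base = $300,000.
Net percentage adjustment: +35% +5% +60% = +100%. $300,000 × 2 = $600,000.
No failures to appear in the past ten years (−$5,750 flat): $600,000 − $5,750 = $594,250.
$594,250 is within the $975,000 maximum.

$594,250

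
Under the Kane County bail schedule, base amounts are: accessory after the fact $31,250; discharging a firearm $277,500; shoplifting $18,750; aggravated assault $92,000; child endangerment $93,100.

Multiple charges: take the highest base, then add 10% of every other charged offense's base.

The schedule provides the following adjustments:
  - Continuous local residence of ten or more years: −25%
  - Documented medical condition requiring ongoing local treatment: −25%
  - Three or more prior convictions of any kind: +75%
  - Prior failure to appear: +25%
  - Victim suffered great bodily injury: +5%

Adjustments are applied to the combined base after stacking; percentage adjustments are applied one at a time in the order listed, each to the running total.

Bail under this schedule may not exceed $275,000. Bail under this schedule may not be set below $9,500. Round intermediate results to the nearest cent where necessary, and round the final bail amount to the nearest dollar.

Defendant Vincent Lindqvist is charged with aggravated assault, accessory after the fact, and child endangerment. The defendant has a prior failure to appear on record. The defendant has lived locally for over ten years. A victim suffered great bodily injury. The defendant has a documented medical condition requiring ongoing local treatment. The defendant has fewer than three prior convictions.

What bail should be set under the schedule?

$77,833

Base amounts from the schedule: aggravated assault $92,000; accessory after the fact $31,250; child endangerment $93,100.
Stacking rule: highest base plus 10% of each additional charge. Highest is child endangerment at $93,100. Additional: $92,000 × 10% = $9,200; $31,250 × 10% = $3,125. Combined base = $93,100 + $12,325 = $105,425.
Continuous local residence of ten or more years (−25%): $105,425 × 0.75 = $79,068.75.
Documented medical condition requiring ongoing local treatment (−25%): $79,068.75 × 0.75 = $59,301.56.
Prior failure to appear (+25%): $59,301.56 × 1.25 = $74,126.95.
Victim suffered great bodily injury (+5%): $74,126.95 × 1.05 = $77,833.30.
$77,833.30 is within the $275,000 maximum.
$77,833.30 is at or above the $9,500 minimum.
Rounded to the nearest dollar: $77,833.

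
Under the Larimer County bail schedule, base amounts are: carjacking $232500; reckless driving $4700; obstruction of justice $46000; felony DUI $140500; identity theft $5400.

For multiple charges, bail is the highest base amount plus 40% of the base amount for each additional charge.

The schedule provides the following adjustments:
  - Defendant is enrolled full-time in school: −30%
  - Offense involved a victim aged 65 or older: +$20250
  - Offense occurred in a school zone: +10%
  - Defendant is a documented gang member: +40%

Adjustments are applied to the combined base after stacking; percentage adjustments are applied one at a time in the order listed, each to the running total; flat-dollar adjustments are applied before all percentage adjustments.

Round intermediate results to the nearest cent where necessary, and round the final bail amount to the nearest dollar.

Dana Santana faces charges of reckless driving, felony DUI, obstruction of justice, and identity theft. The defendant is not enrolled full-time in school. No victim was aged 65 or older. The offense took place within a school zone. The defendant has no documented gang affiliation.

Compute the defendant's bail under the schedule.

Base amounts from the schedule: reckless driving $4700; felony DUI $140500; obstruction of justice $46000; identity theft $5400.
Stacking rule: highest base plus 40% of each additional charge. Highest is felony DUI at $140500. Additional: $4700 × 40% = $1880; $46000 × 40% = $18400; $5400 × 40% = $2160. Combined base = $140500 + $22440 = $162940.
Offense occurred in a school zone (+10%): $162940 × 1.1 = $179234.

$179234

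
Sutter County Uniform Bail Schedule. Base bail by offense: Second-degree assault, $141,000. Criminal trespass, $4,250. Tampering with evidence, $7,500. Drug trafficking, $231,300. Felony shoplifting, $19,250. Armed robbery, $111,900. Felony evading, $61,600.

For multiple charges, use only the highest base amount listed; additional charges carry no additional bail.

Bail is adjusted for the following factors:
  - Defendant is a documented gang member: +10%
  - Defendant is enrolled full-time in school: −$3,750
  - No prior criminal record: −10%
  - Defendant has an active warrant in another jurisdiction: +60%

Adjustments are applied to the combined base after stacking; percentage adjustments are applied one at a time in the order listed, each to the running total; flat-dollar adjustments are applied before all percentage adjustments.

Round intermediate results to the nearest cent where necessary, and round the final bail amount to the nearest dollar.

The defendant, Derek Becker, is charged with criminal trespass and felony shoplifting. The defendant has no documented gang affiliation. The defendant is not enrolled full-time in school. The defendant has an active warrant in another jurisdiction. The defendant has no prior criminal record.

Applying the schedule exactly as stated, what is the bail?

Base amounts from the schedule: criminal trespass $4,250; felony shoplifting $19,250.
Stacking rule: use the highest base only. Highest is felony shoplifting at $19,250. Combined base = $19,250.
No prior criminal record (−10%): $19,250 × 0.9 = $17,325.
Defendant has an active warrant in another jurisdiction (+60%): $17,325 × 1.6 = $27,720.

$27,720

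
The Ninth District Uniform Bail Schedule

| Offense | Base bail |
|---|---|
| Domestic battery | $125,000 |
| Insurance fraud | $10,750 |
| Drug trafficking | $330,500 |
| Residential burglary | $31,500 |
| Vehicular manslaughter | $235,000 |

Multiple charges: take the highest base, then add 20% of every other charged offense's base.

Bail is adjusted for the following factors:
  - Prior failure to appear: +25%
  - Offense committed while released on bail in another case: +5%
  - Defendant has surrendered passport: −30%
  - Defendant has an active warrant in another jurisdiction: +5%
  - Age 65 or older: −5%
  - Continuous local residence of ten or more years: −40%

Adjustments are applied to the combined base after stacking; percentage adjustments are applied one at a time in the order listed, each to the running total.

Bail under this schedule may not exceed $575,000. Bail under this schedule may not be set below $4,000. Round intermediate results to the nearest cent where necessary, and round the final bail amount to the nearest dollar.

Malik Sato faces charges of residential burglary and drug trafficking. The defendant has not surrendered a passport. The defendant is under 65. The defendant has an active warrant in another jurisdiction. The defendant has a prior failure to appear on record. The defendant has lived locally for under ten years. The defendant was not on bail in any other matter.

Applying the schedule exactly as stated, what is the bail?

Base amounts from the schedule: residential burglary $31,500; drug trafficking $330,500.
Stacking rule: highest base plus 20% of each additional charge. Highest is drug trafficking at $330,500. Additional: $31,500 × 20% = $6,300. Combined base = $330,500 + $6,300 = $336,800.
Prior failure to appear (+25%): $336,800 × 1.25 = $421,000.
Defendant has an active warrant in another jurisdiction (+5%): $421,000 × 1.05 = $442,050.
$442,050 is within the $575,000 maximum.
$442,050 is at or above the $4,000 minimum.

$442,050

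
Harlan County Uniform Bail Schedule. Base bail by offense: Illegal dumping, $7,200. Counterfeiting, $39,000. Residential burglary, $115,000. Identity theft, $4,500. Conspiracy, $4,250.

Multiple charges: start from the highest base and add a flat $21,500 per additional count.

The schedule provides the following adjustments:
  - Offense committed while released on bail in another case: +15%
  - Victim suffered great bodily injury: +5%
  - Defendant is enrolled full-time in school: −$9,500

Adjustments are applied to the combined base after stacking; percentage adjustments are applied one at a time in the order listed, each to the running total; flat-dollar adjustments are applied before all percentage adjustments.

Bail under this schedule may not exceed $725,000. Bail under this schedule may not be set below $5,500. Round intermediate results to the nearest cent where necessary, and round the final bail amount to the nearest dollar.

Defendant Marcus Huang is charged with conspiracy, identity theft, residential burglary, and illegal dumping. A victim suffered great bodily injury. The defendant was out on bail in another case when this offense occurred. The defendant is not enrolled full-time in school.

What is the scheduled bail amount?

$216,746

Base amounts from the schedule: conspiracy $4,250; identity theft $4,500; residential burglary $115,000; illegal dumping $7,200.
Stacking rule: highest base plus $21,500 per additional charge. Highest is residential burglary at $115,000; 3 additional charges → +$64,500. Combined base = $179,500.
Offense committed while released on bail in another case (+15%): $179,500 × 1.15 = $206,425.
Victim suffered great bodily injury (+5%): $206,425 × 1.05 = $216,746.25.
$216,746.25 is within the $725,000 maximum.
$216,746.25 is at or above the $5,500 minimum.
Rounded to the nearest dollar: $216,746.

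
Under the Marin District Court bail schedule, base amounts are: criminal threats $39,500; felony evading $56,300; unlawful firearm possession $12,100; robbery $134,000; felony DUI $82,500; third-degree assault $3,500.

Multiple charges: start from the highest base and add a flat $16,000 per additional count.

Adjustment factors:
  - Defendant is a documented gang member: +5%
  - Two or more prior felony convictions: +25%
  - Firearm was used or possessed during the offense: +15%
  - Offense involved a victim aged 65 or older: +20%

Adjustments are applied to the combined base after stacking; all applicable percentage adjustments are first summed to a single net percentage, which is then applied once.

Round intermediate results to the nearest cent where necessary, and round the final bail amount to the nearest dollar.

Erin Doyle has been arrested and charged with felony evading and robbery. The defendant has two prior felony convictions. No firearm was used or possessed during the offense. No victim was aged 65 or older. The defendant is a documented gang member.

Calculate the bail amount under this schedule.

Base amounts from the schedule: felony evading $56,300; robbery $134,000.
Stacking rule: highest base plus $16,000 per additional charge. Highest is robbery at $134,000; 1 additional charge → +$16,000. Combined base = $150,000.
Net percentage adjustment: +5% +25% = +30%. $150,000 × 1.3 = $195,000.

$195,000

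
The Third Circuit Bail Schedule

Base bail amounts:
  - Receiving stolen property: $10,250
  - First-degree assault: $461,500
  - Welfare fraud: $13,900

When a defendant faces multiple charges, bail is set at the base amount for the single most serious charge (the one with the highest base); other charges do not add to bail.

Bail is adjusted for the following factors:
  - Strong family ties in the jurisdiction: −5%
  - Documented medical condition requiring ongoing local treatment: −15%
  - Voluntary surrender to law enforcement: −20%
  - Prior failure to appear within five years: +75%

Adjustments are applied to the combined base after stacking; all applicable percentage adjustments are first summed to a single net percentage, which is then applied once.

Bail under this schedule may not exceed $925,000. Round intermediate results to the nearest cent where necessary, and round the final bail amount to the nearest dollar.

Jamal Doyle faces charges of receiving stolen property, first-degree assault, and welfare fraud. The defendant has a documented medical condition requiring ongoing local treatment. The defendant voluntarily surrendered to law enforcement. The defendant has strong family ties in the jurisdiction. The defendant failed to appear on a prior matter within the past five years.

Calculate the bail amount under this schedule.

Base amounts from the schedule: receiving stolen property $10,250; first-degree assault $461,500; welfare fraud $13,900.
Stacking rule: use the highest base only. Highest is first-degree assault at $461,500. Combined base = $461,500.
Net percentage adjustment: −5% −15% −20% +75% = +35%. $461,500 × 1.35 = $623,025.
$623,025 is within the $925,000 maximum.

$623,025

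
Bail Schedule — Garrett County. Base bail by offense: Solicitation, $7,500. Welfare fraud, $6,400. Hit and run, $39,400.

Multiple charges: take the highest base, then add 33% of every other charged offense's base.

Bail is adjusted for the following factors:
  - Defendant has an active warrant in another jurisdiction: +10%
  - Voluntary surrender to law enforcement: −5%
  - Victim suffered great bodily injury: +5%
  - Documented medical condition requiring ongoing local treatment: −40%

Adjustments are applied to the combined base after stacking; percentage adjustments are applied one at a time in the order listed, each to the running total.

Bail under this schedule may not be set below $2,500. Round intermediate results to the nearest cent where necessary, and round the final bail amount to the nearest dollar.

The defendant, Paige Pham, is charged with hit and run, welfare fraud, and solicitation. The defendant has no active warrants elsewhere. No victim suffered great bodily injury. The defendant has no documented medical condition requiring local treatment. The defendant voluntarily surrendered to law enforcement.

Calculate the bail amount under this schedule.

$41,788

Base amounts from the schedule: hit and run $39,400; welfare fraud $6,400; solicitation $7,500.
Stacking rule: highest base plus 33% of each additional charge. Highest is hit and run at $39,400. Additional: $6,400 × 33% = $2,112; $7,500 × 33% = $2,475. Combined base = $39,400 + $4,587 = $43,987.
Voluntary surrender to law enforcement (−5%): $43,987 × 0.95 = $41,787.65.
$41,787.65 is at or above the $2,500 minimum.
Rounded to the nearest dollar: $41,788.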